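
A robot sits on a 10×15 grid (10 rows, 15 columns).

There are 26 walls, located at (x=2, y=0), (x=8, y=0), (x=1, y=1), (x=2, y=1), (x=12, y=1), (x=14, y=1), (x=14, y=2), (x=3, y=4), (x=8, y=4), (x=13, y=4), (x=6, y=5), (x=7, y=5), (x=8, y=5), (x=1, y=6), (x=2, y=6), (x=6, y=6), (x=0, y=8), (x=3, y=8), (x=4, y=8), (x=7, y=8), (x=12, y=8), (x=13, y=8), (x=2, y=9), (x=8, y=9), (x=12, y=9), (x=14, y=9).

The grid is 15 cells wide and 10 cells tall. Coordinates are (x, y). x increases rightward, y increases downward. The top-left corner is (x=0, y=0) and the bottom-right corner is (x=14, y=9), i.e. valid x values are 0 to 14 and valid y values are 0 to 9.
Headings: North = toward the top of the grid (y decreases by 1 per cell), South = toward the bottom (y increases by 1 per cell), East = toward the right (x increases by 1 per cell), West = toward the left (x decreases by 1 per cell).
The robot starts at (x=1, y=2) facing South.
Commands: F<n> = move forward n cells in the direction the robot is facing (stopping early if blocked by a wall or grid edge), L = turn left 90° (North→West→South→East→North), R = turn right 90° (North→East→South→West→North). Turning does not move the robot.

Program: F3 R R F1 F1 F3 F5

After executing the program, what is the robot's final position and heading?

Start: (x=1, y=2), facing South
  F3: move forward 3, now at (x=1, y=5)
  R: turn right, now facing West
  R: turn right, now facing North
  F1: move forward 1, now at (x=1, y=4)
  F1: move forward 1, now at (x=1, y=3)
  F3: move forward 1/3 (blocked), now at (x=1, y=2)
  F5: move forward 0/5 (blocked), now at (x=1, y=2)
Final: (x=1, y=2), facing North

Answer: Final position: (x=1, y=2), facing North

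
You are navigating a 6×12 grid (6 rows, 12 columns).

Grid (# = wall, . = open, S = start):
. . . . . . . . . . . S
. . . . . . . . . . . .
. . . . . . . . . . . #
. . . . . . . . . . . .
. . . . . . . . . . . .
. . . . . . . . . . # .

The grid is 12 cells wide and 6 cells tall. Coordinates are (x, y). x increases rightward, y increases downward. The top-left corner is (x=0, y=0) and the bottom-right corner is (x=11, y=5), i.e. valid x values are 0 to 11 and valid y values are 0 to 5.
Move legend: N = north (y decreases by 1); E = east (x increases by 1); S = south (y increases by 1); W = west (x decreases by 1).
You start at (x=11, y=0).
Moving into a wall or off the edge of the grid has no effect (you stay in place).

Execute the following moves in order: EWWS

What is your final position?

Answer: Final position: (x=9, y=1)

Derivation:
Start: (x=11, y=0)
  E (east): blocked, stay at (x=11, y=0)
  W (west): (x=11, y=0) -> (x=10, y=0)
  W (west): (x=10, y=0) -> (x=9, y=0)
  S (south): (x=9, y=0) -> (x=9, y=1)
Final: (x=9, y=1)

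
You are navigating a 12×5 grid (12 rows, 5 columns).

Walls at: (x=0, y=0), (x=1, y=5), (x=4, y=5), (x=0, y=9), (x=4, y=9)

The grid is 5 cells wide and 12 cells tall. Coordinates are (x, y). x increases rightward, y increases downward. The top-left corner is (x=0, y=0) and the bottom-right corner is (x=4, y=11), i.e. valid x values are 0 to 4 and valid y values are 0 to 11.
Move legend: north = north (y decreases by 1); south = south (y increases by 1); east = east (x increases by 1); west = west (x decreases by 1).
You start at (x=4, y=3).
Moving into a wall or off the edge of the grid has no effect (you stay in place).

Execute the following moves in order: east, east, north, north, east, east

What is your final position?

Answer: Final position: (x=4, y=1)

Derivation:
Start: (x=4, y=3)
  east (east): blocked, stay at (x=4, y=3)
  east (east): blocked, stay at (x=4, y=3)
  north (north): (x=4, y=3) -> (x=4, y=2)
  north (north): (x=4, y=2) -> (x=4, y=1)
  east (east): blocked, stay at (x=4, y=1)
  east (east): blocked, stay at (x=4, y=1)
Final: (x=4, y=1)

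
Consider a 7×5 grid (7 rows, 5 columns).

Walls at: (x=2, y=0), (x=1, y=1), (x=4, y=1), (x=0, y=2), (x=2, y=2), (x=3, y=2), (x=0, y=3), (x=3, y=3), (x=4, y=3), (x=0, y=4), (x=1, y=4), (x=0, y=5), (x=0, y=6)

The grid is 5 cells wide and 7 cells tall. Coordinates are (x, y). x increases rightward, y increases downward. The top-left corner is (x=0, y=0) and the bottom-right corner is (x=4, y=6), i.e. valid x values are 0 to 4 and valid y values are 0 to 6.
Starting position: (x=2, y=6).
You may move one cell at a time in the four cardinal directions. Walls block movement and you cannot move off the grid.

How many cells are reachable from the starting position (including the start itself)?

BFS flood-fill from (x=2, y=6):
  Distance 0: (x=2, y=6)
  Distance 1: (x=2, y=5), (x=1, y=6), (x=3, y=6)
  Distance 2: (x=2, y=4), (x=1, y=5), (x=3, y=5), (x=4, y=6)
  Distance 3: (x=2, y=3), (x=3, y=4), (x=4, y=5)
  Distance 4: (x=1, y=3), (x=4, y=4)
  Distance 5: (x=1, y=2)
Total reachable: 14 (grid has 22 open cells total)

Answer: Reachable cells: 14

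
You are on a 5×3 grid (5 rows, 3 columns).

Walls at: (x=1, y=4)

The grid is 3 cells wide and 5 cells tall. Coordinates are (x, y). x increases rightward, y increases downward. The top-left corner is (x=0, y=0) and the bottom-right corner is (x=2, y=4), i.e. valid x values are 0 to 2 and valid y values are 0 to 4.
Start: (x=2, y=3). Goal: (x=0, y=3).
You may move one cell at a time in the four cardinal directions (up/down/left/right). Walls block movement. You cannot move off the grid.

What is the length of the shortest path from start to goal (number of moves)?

Answer: Shortest path length: 2

Derivation:
BFS from (x=2, y=3) until reaching (x=0, y=3):
  Distance 0: (x=2, y=3)
  Distance 1: (x=2, y=2), (x=1, y=3), (x=2, y=4)
  Distance 2: (x=2, y=1), (x=1, y=2), (x=0, y=3)  <- goal reached here
One shortest path (2 moves): (x=2, y=3) -> (x=1, y=3) -> (x=0, y=3)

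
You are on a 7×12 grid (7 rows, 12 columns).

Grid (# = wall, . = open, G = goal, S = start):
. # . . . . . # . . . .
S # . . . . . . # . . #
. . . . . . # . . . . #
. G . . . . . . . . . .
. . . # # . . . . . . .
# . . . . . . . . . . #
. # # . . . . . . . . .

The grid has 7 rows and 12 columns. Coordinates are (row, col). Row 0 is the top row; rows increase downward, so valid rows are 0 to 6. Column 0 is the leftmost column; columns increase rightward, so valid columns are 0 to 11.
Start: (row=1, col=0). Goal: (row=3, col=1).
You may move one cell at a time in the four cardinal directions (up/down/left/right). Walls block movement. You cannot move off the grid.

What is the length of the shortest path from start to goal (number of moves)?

BFS from (row=1, col=0) until reaching (row=3, col=1):
  Distance 0: (row=1, col=0)
  Distance 1: (row=0, col=0), (row=2, col=0)
  Distance 2: (row=2, col=1), (row=3, col=0)
  Distance 3: (row=2, col=2), (row=3, col=1), (row=4, col=0)  <- goal reached here
One shortest path (3 moves): (row=1, col=0) -> (row=2, col=0) -> (row=2, col=1) -> (row=3, col=1)

Answer: Shortest path length: 3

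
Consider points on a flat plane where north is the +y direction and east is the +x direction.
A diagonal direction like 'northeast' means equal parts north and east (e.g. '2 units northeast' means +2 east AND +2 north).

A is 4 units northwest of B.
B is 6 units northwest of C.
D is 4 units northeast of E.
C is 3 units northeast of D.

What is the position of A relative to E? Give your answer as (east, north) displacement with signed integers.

Place E at the origin (east=0, north=0).
  D is 4 units northeast of E: delta (east=+4, north=+4); D at (east=4, north=4).
  C is 3 units northeast of D: delta (east=+3, north=+3); C at (east=7, north=7).
  B is 6 units northwest of C: delta (east=-6, north=+6); B at (east=1, north=13).
  A is 4 units northwest of B: delta (east=-4, north=+4); A at (east=-3, north=17).
Therefore A relative to E: (east=-3, north=17).

Answer: A is at (east=-3, north=17) relative to E.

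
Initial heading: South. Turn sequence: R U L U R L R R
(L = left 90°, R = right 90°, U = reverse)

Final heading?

Answer: Final heading: North

Derivation:
Start: South
  R (right (90° clockwise)) -> West
  U (U-turn (180°)) -> East
  L (left (90° counter-clockwise)) -> North
  U (U-turn (180°)) -> South
  R (right (90° clockwise)) -> West
  L (left (90° counter-clockwise)) -> South
  R (right (90° clockwise)) -> West
  R (right (90° clockwise)) -> North
Final: North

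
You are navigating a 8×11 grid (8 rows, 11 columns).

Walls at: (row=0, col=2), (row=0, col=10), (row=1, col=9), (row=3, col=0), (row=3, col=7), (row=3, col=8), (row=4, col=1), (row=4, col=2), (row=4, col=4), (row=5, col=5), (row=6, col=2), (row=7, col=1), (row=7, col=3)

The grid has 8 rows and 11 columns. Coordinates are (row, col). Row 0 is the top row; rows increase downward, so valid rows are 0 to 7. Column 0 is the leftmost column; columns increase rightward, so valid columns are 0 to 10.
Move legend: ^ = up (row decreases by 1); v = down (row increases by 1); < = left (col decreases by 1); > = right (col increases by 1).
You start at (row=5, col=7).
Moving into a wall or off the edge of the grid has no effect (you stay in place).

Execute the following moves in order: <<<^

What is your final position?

Start: (row=5, col=7)
  < (left): (row=5, col=7) -> (row=5, col=6)
  < (left): blocked, stay at (row=5, col=6)
  < (left): blocked, stay at (row=5, col=6)
  ^ (up): (row=5, col=6) -> (row=4, col=6)
Final: (row=4, col=6)

Answer: Final position: (row=4, col=6)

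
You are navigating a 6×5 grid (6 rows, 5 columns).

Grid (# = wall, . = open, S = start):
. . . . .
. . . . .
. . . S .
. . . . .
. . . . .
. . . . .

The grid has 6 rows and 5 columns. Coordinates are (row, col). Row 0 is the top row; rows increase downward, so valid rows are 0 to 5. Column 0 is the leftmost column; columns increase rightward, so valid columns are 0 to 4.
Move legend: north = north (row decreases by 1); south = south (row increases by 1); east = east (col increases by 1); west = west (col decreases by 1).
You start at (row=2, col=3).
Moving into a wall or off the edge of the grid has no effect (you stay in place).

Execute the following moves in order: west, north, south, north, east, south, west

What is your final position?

Answer: Final position: (row=2, col=2)

Derivation:
Start: (row=2, col=3)
  west (west): (row=2, col=3) -> (row=2, col=2)
  north (north): (row=2, col=2) -> (row=1, col=2)
  south (south): (row=1, col=2) -> (row=2, col=2)
  north (north): (row=2, col=2) -> (row=1, col=2)
  east (east): (row=1, col=2) -> (row=1, col=3)
  south (south): (row=1, col=3) -> (row=2, col=3)
  west (west): (row=2, col=3) -> (row=2, col=2)
Final: (row=2, col=2)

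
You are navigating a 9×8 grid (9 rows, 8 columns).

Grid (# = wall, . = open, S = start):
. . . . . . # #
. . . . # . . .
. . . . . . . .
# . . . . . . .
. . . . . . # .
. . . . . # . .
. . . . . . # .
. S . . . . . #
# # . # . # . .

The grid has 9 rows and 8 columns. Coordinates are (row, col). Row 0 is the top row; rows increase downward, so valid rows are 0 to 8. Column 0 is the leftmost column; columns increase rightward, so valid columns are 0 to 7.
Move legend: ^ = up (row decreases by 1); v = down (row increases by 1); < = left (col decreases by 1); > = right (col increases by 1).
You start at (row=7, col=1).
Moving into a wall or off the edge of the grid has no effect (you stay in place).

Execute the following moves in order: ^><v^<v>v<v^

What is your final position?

Answer: Final position: (row=6, col=0)

Derivation:
Start: (row=7, col=1)
  ^ (up): (row=7, col=1) -> (row=6, col=1)
  > (right): (row=6, col=1) -> (row=6, col=2)
  < (left): (row=6, col=2) -> (row=6, col=1)
  v (down): (row=6, col=1) -> (row=7, col=1)
  ^ (up): (row=7, col=1) -> (row=6, col=1)
  < (left): (row=6, col=1) -> (row=6, col=0)
  v (down): (row=6, col=0) -> (row=7, col=0)
  > (right): (row=7, col=0) -> (row=7, col=1)
  v (down): blocked, stay at (row=7, col=1)
  < (left): (row=7, col=1) -> (row=7, col=0)
  v (down): blocked, stay at (row=7, col=0)
  ^ (up): (row=7, col=0) -> (row=6, col=0)
Final: (row=6, col=0)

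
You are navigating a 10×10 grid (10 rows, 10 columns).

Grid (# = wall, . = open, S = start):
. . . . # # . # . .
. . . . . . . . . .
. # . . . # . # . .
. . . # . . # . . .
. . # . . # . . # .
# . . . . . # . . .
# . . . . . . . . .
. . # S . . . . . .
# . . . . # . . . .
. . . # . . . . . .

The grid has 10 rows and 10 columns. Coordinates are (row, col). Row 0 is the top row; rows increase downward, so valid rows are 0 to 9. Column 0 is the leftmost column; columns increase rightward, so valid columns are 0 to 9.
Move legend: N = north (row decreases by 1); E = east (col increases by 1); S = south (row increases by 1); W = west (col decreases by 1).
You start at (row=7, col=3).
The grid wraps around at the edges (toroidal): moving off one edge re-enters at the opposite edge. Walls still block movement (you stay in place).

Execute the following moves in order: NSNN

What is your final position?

Answer: Final position: (row=5, col=3)

Derivation:
Start: (row=7, col=3)
  N (north): (row=7, col=3) -> (row=6, col=3)
  S (south): (row=6, col=3) -> (row=7, col=3)
  N (north): (row=7, col=3) -> (row=6, col=3)
  N (north): (row=6, col=3) -> (row=5, col=3)
Final: (row=5, col=3)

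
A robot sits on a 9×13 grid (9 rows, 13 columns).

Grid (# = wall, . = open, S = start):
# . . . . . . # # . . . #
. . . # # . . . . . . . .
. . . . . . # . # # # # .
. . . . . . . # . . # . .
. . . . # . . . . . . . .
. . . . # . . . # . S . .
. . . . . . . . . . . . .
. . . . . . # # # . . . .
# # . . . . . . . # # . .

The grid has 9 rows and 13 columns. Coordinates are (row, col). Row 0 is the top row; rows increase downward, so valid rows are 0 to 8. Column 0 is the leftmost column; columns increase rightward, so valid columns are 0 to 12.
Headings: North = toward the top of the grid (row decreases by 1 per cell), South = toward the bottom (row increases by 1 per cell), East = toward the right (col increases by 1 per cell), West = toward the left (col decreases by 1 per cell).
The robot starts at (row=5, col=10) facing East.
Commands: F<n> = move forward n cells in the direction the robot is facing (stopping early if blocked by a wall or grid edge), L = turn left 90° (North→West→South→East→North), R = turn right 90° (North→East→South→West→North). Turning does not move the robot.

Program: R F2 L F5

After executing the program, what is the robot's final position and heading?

Answer: Final position: (row=7, col=12), facing East

Derivation:
Start: (row=5, col=10), facing East
  R: turn right, now facing South
  F2: move forward 2, now at (row=7, col=10)
  L: turn left, now facing East
  F5: move forward 2/5 (blocked), now at (row=7, col=12)
Final: (row=7, col=12), facing East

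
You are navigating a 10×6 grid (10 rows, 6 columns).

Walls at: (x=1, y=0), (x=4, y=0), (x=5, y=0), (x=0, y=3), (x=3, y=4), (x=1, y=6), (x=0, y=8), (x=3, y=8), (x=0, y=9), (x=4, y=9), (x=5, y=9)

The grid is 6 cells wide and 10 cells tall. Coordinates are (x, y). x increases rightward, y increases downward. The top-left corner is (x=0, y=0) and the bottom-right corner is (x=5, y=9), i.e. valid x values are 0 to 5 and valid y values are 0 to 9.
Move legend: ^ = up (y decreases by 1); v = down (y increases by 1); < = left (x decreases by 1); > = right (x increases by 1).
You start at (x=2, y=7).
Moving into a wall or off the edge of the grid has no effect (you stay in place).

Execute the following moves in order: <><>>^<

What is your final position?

Answer: Final position: (x=2, y=6)

Derivation:
Start: (x=2, y=7)
  < (left): (x=2, y=7) -> (x=1, y=7)
  > (right): (x=1, y=7) -> (x=2, y=7)
  < (left): (x=2, y=7) -> (x=1, y=7)
  > (right): (x=1, y=7) -> (x=2, y=7)
  > (right): (x=2, y=7) -> (x=3, y=7)
  ^ (up): (x=3, y=7) -> (x=3, y=6)
  < (left): (x=3, y=6) -> (x=2, y=6)
Final: (x=2, y=6)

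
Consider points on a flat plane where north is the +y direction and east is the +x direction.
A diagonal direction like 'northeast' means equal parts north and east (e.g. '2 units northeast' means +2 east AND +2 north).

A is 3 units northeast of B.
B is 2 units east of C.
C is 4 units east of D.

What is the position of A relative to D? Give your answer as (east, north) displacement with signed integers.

Place D at the origin (east=0, north=0).
  C is 4 units east of D: delta (east=+4, north=+0); C at (east=4, north=0).
  B is 2 units east of C: delta (east=+2, north=+0); B at (east=6, north=0).
  A is 3 units northeast of B: delta (east=+3, north=+3); A at (east=9, north=3).
Therefore A relative to D: (east=9, north=3).

Answer: A is at (east=9, north=3) relative to D.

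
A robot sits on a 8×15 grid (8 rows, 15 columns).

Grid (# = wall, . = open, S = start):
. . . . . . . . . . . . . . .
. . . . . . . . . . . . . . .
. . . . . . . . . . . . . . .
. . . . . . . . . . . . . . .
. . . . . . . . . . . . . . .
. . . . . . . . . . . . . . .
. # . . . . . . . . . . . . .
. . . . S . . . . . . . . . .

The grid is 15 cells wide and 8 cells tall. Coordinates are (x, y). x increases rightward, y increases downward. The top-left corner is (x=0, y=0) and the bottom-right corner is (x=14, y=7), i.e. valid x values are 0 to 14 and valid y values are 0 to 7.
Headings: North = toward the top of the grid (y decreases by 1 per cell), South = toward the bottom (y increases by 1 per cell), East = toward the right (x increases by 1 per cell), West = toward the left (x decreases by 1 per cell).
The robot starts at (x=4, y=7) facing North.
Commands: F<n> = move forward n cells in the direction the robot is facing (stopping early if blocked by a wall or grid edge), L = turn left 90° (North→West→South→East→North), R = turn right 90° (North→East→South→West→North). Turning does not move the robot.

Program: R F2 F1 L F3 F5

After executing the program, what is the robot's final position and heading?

Answer: Final position: (x=7, y=0), facing North

Derivation:
Start: (x=4, y=7), facing North
  R: turn right, now facing East
  F2: move forward 2, now at (x=6, y=7)
  F1: move forward 1, now at (x=7, y=7)
  L: turn left, now facing North
  F3: move forward 3, now at (x=7, y=4)
  F5: move forward 4/5 (blocked), now at (x=7, y=0)
Final: (x=7, y=0), facing North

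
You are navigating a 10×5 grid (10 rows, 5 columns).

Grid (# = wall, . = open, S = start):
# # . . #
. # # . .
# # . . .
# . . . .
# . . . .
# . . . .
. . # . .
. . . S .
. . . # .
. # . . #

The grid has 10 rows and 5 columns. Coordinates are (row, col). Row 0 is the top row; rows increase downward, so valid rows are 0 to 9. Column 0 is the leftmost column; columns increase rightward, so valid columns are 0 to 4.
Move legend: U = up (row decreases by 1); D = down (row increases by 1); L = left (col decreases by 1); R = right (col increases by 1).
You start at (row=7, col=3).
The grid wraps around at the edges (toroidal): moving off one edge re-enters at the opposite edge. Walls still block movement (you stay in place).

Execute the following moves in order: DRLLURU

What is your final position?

Answer: Final position: (row=6, col=3)

Derivation:
Start: (row=7, col=3)
  D (down): blocked, stay at (row=7, col=3)
  R (right): (row=7, col=3) -> (row=7, col=4)
  L (left): (row=7, col=4) -> (row=7, col=3)
  L (left): (row=7, col=3) -> (row=7, col=2)
  U (up): blocked, stay at (row=7, col=2)
  R (right): (row=7, col=2) -> (row=7, col=3)
  U (up): (row=7, col=3) -> (row=6, col=3)
Final: (row=6, col=3)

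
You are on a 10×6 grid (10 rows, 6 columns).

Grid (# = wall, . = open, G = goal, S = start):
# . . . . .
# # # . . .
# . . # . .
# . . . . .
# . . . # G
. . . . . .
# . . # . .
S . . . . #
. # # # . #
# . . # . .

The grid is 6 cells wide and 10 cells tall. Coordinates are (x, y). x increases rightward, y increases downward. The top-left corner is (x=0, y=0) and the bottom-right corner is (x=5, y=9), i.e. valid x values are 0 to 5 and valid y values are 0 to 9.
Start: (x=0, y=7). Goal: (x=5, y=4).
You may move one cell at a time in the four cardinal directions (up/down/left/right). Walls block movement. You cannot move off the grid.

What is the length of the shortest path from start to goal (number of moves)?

BFS from (x=0, y=7) until reaching (x=5, y=4):
  Distance 0: (x=0, y=7)
  Distance 1: (x=1, y=7), (x=0, y=8)
  Distance 2: (x=1, y=6), (x=2, y=7)
  Distance 3: (x=1, y=5), (x=2, y=6), (x=3, y=7)
  Distance 4: (x=1, y=4), (x=0, y=5), (x=2, y=5), (x=4, y=7)
  Distance 5: (x=1, y=3), (x=2, y=4), (x=3, y=5), (x=4, y=6), (x=4, y=8)
  Distance 6: (x=1, y=2), (x=2, y=3), (x=3, y=4), (x=4, y=5), (x=5, y=6), (x=4, y=9)
  Distance 7: (x=2, y=2), (x=3, y=3), (x=5, y=5), (x=5, y=9)
  Distance 8: (x=4, y=3), (x=5, y=4)  <- goal reached here
One shortest path (8 moves): (x=0, y=7) -> (x=1, y=7) -> (x=2, y=7) -> (x=3, y=7) -> (x=4, y=7) -> (x=4, y=6) -> (x=5, y=6) -> (x=5, y=5) -> (x=5, y=4)

Answer: Shortest path length: 8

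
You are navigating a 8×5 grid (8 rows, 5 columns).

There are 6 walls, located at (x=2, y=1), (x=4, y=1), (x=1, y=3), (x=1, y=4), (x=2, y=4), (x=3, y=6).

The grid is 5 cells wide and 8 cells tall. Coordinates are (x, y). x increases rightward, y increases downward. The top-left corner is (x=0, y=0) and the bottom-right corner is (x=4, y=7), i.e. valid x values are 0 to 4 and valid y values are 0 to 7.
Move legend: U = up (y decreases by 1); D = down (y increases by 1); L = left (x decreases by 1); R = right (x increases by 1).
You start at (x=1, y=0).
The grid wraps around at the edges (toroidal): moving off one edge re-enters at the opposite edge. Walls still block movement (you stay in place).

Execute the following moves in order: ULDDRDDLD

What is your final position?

Start: (x=1, y=0)
  U (up): (x=1, y=0) -> (x=1, y=7)
  L (left): (x=1, y=7) -> (x=0, y=7)
  D (down): (x=0, y=7) -> (x=0, y=0)
  D (down): (x=0, y=0) -> (x=0, y=1)
  R (right): (x=0, y=1) -> (x=1, y=1)
  D (down): (x=1, y=1) -> (x=1, y=2)
  D (down): blocked, stay at (x=1, y=2)
  L (left): (x=1, y=2) -> (x=0, y=2)
  D (down): (x=0, y=2) -> (x=0, y=3)
Final: (x=0, y=3)

Answer: Final position: (x=0, y=3)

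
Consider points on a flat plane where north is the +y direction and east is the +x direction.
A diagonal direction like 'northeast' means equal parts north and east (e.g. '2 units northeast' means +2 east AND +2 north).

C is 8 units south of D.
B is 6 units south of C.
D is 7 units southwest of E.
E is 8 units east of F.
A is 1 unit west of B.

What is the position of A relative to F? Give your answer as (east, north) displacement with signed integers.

Place F at the origin (east=0, north=0).
  E is 8 units east of F: delta (east=+8, north=+0); E at (east=8, north=0).
  D is 7 units southwest of E: delta (east=-7, north=-7); D at (east=1, north=-7).
  C is 8 units south of D: delta (east=+0, north=-8); C at (east=1, north=-15).
  B is 6 units south of C: delta (east=+0, north=-6); B at (east=1, north=-21).
  A is 1 unit west of B: delta (east=-1, north=+0); A at (east=0, north=-21).
Therefore A relative to F: (east=0, north=-21).

Answer: A is at (east=0, north=-21) relative to F.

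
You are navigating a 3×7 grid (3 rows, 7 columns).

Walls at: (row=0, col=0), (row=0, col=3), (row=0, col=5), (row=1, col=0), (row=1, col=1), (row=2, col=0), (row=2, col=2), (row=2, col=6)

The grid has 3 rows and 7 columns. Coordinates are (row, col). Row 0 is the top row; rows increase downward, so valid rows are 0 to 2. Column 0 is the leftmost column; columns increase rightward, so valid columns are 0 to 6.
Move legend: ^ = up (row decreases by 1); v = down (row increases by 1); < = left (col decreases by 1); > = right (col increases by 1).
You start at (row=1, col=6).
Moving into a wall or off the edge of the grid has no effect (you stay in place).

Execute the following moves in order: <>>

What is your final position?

Start: (row=1, col=6)
  < (left): (row=1, col=6) -> (row=1, col=5)
  > (right): (row=1, col=5) -> (row=1, col=6)
  > (right): blocked, stay at (row=1, col=6)
Final: (row=1, col=6)

Answer: Final position: (row=1, col=6)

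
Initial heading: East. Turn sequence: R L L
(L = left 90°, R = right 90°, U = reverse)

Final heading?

Start: East
  R (right (90° clockwise)) -> South
  L (left (90° counter-clockwise)) -> East
  L (left (90° counter-clockwise)) -> North
Final: North

Answer: Final heading: North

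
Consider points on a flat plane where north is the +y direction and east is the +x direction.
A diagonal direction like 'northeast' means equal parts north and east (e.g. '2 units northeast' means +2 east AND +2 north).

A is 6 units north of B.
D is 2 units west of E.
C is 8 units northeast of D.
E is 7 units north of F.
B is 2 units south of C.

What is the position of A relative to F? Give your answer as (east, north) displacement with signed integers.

Answer: A is at (east=6, north=19) relative to F.

Derivation:
Place F at the origin (east=0, north=0).
  E is 7 units north of F: delta (east=+0, north=+7); E at (east=0, north=7).
  D is 2 units west of E: delta (east=-2, north=+0); D at (east=-2, north=7).
  C is 8 units northeast of D: delta (east=+8, north=+8); C at (east=6, north=15).
  B is 2 units south of C: delta (east=+0, north=-2); B at (east=6, north=13).
  A is 6 units north of B: delta (east=+0, north=+6); A at (east=6, north=19).
Therefore A relative to F: (east=6, north=19).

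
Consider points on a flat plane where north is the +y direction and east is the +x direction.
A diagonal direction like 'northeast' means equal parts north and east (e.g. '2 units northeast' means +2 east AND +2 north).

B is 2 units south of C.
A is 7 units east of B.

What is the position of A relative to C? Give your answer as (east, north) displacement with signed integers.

Place C at the origin (east=0, north=0).
  B is 2 units south of C: delta (east=+0, north=-2); B at (east=0, north=-2).
  A is 7 units east of B: delta (east=+7, north=+0); A at (east=7, north=-2).
Therefore A relative to C: (east=7, north=-2).

Answer: A is at (east=7, north=-2) relative to C.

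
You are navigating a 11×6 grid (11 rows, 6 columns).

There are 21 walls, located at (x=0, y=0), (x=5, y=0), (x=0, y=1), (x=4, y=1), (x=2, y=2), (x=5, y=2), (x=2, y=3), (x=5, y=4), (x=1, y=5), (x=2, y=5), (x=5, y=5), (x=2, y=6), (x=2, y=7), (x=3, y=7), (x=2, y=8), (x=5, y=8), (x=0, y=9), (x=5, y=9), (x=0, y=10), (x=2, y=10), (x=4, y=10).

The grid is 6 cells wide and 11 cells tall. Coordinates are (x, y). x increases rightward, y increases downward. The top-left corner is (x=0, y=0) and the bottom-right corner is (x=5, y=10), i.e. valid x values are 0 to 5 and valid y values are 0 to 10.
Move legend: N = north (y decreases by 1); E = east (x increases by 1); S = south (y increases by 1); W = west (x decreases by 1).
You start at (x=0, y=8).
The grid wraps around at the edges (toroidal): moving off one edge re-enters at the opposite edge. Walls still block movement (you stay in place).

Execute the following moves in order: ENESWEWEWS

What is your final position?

Answer: Final position: (x=0, y=8)

Derivation:
Start: (x=0, y=8)
  E (east): (x=0, y=8) -> (x=1, y=8)
  N (north): (x=1, y=8) -> (x=1, y=7)
  E (east): blocked, stay at (x=1, y=7)
  S (south): (x=1, y=7) -> (x=1, y=8)
  W (west): (x=1, y=8) -> (x=0, y=8)
  E (east): (x=0, y=8) -> (x=1, y=8)
  W (west): (x=1, y=8) -> (x=0, y=8)
  E (east): (x=0, y=8) -> (x=1, y=8)
  W (west): (x=1, y=8) -> (x=0, y=8)
  S (south): blocked, stay at (x=0, y=8)
Final: (x=0, y=8)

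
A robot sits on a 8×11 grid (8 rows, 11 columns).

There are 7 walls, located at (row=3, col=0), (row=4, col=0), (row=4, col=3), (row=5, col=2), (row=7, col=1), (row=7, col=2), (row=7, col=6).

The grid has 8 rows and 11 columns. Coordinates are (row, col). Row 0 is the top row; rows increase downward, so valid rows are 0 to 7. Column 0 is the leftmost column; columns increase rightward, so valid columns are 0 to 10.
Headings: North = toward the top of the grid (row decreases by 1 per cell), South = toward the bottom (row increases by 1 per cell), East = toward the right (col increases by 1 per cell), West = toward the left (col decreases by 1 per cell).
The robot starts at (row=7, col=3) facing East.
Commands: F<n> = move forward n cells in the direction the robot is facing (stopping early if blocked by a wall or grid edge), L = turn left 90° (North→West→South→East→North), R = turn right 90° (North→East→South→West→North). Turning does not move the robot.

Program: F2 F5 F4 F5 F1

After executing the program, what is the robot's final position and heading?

Start: (row=7, col=3), facing East
  F2: move forward 2, now at (row=7, col=5)
  F5: move forward 0/5 (blocked), now at (row=7, col=5)
  F4: move forward 0/4 (blocked), now at (row=7, col=5)
  F5: move forward 0/5 (blocked), now at (row=7, col=5)
  F1: move forward 0/1 (blocked), now at (row=7, col=5)
Final: (row=7, col=5), facing East

Answer: Final position: (row=7, col=5), facing East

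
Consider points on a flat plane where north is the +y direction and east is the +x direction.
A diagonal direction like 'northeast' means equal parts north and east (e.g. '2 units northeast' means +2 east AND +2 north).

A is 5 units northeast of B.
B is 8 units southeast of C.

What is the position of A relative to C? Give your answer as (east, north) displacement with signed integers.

Place C at the origin (east=0, north=0).
  B is 8 units southeast of C: delta (east=+8, north=-8); B at (east=8, north=-8).
  A is 5 units northeast of B: delta (east=+5, north=+5); A at (east=13, north=-3).
Therefore A relative to C: (east=13, north=-3).

Answer: A is at (east=13, north=-3) relative to C.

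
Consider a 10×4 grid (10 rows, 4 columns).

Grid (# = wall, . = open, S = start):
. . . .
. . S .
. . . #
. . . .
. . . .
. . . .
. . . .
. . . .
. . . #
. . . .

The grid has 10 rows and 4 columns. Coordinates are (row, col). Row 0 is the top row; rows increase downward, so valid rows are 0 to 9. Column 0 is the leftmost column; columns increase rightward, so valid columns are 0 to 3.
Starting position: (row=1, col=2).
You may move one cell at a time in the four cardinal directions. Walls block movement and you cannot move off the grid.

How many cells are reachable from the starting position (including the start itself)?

Answer: Reachable cells: 38

Derivation:
BFS flood-fill from (row=1, col=2):
  Distance 0: (row=1, col=2)
  Distance 1: (row=0, col=2), (row=1, col=1), (row=1, col=3), (row=2, col=2)
  Distance 2: (row=0, col=1), (row=0, col=3), (row=1, col=0), (row=2, col=1), (row=3, col=2)
  Distance 3: (row=0, col=0), (row=2, col=0), (row=3, col=1), (row=3, col=3), (row=4, col=2)
  Distance 4: (row=3, col=0), (row=4, col=1), (row=4, col=3), (row=5, col=2)
  Distance 5: (row=4, col=0), (row=5, col=1), (row=5, col=3), (row=6, col=2)
  Distance 6: (row=5, col=0), (row=6, col=1), (row=6, col=3), (row=7, col=2)
  Distance 7: (row=6, col=0), (row=7, col=1), (row=7, col=3), (row=8, col=2)
  Distance 8: (row=7, col=0), (row=8, col=1), (row=9, col=2)
  Distance 9: (row=8, col=0), (row=9, col=1), (row=9, col=3)
  Distance 10: (row=9, col=0)
Total reachable: 38 (grid has 38 open cells total)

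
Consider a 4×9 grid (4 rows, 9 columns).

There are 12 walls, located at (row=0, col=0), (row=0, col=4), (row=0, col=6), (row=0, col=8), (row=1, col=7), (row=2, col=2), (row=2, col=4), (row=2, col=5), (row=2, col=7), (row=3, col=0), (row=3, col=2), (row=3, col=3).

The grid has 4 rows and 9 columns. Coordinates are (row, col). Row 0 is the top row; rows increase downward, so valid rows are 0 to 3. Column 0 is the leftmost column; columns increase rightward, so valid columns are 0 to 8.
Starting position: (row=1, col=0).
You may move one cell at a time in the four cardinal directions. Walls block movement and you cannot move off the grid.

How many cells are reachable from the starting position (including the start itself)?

Answer: Reachable cells: 23

Derivation:
BFS flood-fill from (row=1, col=0):
  Distance 0: (row=1, col=0)
  Distance 1: (row=1, col=1), (row=2, col=0)
  Distance 2: (row=0, col=1), (row=1, col=2), (row=2, col=1)
  Distance 3: (row=0, col=2), (row=1, col=3), (row=3, col=1)
  Distance 4: (row=0, col=3), (row=1, col=4), (row=2, col=3)
  Distance 5: (row=1, col=5)
  Distance 6: (row=0, col=5), (row=1, col=6)
  Distance 7: (row=2, col=6)
  Distance 8: (row=3, col=6)
  Distance 9: (row=3, col=5), (row=3, col=7)
  Distance 10: (row=3, col=4), (row=3, col=8)
  Distance 11: (row=2, col=8)
  Distance 12: (row=1, col=8)
Total reachable: 23 (grid has 24 open cells total)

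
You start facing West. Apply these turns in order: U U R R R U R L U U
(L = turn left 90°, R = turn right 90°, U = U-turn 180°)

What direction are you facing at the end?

Start: West
  U (U-turn (180°)) -> East
  U (U-turn (180°)) -> West
  R (right (90° clockwise)) -> North
  R (right (90° clockwise)) -> East
  R (right (90° clockwise)) -> South
  U (U-turn (180°)) -> North
  R (right (90° clockwise)) -> East
  L (left (90° counter-clockwise)) -> North
  U (U-turn (180°)) -> South
  U (U-turn (180°)) -> North
Final: North

Answer: Final heading: North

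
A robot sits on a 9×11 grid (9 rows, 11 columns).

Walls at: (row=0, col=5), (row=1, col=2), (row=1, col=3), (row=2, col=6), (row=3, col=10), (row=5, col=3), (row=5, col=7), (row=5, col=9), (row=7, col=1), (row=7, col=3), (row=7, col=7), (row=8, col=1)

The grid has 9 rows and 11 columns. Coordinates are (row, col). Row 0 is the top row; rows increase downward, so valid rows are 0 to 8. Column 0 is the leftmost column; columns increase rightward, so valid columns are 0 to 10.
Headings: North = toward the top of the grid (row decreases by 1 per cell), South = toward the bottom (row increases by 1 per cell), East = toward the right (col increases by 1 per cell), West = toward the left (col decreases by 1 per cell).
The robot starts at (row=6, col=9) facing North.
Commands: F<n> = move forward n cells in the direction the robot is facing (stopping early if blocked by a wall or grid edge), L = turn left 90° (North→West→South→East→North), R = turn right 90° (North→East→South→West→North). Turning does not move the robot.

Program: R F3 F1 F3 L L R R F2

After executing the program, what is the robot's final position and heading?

Answer: Final position: (row=6, col=10), facing East

Derivation:
Start: (row=6, col=9), facing North
  R: turn right, now facing East
  F3: move forward 1/3 (blocked), now at (row=6, col=10)
  F1: move forward 0/1 (blocked), now at (row=6, col=10)
  F3: move forward 0/3 (blocked), now at (row=6, col=10)
  L: turn left, now facing North
  L: turn left, now facing West
  R: turn right, now facing North
  R: turn right, now facing East
  F2: move forward 0/2 (blocked), now at (row=6, col=10)
Final: (row=6, col=10), facing East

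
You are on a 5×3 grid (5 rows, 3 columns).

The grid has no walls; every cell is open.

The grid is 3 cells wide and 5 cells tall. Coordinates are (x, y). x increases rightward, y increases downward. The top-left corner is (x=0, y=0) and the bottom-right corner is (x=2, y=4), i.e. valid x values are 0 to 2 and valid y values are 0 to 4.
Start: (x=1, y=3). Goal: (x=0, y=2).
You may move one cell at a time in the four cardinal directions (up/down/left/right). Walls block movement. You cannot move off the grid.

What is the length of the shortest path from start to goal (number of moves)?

Answer: Shortest path length: 2

Derivation:
BFS from (x=1, y=3) until reaching (x=0, y=2):
  Distance 0: (x=1, y=3)
  Distance 1: (x=1, y=2), (x=0, y=3), (x=2, y=3), (x=1, y=4)
  Distance 2: (x=1, y=1), (x=0, y=2), (x=2, y=2), (x=0, y=4), (x=2, y=4)  <- goal reached here
One shortest path (2 moves): (x=1, y=3) -> (x=0, y=3) -> (x=0, y=2)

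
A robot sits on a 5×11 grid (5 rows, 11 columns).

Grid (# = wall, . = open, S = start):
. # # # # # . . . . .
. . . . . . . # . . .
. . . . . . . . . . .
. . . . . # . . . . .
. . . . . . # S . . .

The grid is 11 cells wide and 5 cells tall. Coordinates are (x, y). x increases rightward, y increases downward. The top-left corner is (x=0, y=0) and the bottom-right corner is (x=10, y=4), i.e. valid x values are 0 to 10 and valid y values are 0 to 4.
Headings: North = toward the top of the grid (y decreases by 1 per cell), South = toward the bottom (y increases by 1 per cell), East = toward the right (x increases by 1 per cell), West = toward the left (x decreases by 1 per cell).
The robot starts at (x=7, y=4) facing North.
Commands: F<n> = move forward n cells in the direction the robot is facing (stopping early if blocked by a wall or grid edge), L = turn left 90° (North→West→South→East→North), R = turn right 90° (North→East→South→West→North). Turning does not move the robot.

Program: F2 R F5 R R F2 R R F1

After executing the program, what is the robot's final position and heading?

Start: (x=7, y=4), facing North
  F2: move forward 2, now at (x=7, y=2)
  R: turn right, now facing East
  F5: move forward 3/5 (blocked), now at (x=10, y=2)
  R: turn right, now facing South
  R: turn right, now facing West
  F2: move forward 2, now at (x=8, y=2)
  R: turn right, now facing North
  R: turn right, now facing East
  F1: move forward 1, now at (x=9, y=2)
Final: (x=9, y=2), facing East

Answer: Final position: (x=9, y=2), facing East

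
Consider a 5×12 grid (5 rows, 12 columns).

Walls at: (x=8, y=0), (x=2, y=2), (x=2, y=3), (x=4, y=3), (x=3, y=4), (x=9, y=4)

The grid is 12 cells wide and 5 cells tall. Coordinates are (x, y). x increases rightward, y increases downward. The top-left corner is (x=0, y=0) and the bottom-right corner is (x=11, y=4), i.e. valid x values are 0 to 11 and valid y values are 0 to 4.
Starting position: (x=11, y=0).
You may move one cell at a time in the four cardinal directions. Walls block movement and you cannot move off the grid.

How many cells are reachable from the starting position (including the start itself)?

BFS flood-fill from (x=11, y=0):
  Distance 0: (x=11, y=0)
  Distance 1: (x=10, y=0), (x=11, y=1)
  Distance 2: (x=9, y=0), (x=10, y=1), (x=11, y=2)
  Distance 3: (x=9, y=1), (x=10, y=2), (x=11, y=3)
  Distance 4: (x=8, y=1), (x=9, y=2), (x=10, y=3), (x=11, y=4)
  Distance 5: (x=7, y=1), (x=8, y=2), (x=9, y=3), (x=10, y=4)
  Distance 6: (x=7, y=0), (x=6, y=1), (x=7, y=2), (x=8, y=3)
  Distance 7: (x=6, y=0), (x=5, y=1), (x=6, y=2), (x=7, y=3), (x=8, y=4)
  Distance 8: (x=5, y=0), (x=4, y=1), (x=5, y=2), (x=6, y=3), (x=7, y=4)
  Distance 9: (x=4, y=0), (x=3, y=1), (x=4, y=2), (x=5, y=3), (x=6, y=4)
  Distance 10: (x=3, y=0), (x=2, y=1), (x=3, y=2), (x=5, y=4)
  Distance 11: (x=2, y=0), (x=1, y=1), (x=3, y=3), (x=4, y=4)
  Distance 12: (x=1, y=0), (x=0, y=1), (x=1, y=2)
  Distance 13: (x=0, y=0), (x=0, y=2), (x=1, y=3)
  Distance 14: (x=0, y=3), (x=1, y=4)
  Distance 15: (x=0, y=4), (x=2, y=4)
Total reachable: 54 (grid has 54 open cells total)

Answer: Reachable cells: 54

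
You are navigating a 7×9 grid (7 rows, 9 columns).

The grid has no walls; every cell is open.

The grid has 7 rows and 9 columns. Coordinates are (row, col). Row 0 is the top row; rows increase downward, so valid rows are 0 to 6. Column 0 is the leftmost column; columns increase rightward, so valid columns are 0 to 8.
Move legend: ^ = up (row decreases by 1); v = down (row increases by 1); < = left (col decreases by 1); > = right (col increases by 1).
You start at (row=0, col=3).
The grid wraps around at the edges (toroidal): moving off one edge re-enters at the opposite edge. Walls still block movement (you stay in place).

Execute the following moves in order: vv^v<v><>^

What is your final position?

Start: (row=0, col=3)
  v (down): (row=0, col=3) -> (row=1, col=3)
  v (down): (row=1, col=3) -> (row=2, col=3)
  ^ (up): (row=2, col=3) -> (row=1, col=3)
  v (down): (row=1, col=3) -> (row=2, col=3)
  < (left): (row=2, col=3) -> (row=2, col=2)
  v (down): (row=2, col=2) -> (row=3, col=2)
  > (right): (row=3, col=2) -> (row=3, col=3)
  < (left): (row=3, col=3) -> (row=3, col=2)
  > (right): (row=3, col=2) -> (row=3, col=3)
  ^ (up): (row=3, col=3) -> (row=2, col=3)
Final: (row=2, col=3)

Answer: Final position: (row=2, col=3)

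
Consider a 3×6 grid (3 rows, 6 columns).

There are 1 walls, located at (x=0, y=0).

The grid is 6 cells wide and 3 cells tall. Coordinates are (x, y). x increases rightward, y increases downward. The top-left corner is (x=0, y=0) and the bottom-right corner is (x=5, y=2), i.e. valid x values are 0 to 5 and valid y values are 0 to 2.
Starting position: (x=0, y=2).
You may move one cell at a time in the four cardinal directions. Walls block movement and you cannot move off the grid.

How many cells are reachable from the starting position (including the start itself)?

BFS flood-fill from (x=0, y=2):
  Distance 0: (x=0, y=2)
  Distance 1: (x=0, y=1), (x=1, y=2)
  Distance 2: (x=1, y=1), (x=2, y=2)
  Distance 3: (x=1, y=0), (x=2, y=1), (x=3, y=2)
  Distance 4: (x=2, y=0), (x=3, y=1), (x=4, y=2)
  Distance 5: (x=3, y=0), (x=4, y=1), (x=5, y=2)
  Distance 6: (x=4, y=0), (x=5, y=1)
  Distance 7: (x=5, y=0)
Total reachable: 17 (grid has 17 open cells total)

Answer: Reachable cells: 17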